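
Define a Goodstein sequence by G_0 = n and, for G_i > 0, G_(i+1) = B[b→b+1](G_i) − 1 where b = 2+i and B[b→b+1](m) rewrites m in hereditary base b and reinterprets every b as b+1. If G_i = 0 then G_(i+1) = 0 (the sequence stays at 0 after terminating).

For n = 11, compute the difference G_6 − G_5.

(0) 11|_2 = 2^(2 + 1) + 2 + 1 ↦ 3^(3 + 1) + 3 + 1|_3 = 85 ⇒ 84
(1) 84|_3 = 3^(3 + 1) + 3 ↦ 4^(4 + 1) + 4|_4 = 1028 ⇒ 1027
(2) 1027|_4 = 4^(4 + 1) + 3 ↦ 5^(5 + 1) + 3|_5 = 15628 ⇒ 15627
(3) 15627|_5 = 5^(5 + 1) + 2 ↦ 6^(6 + 1) + 2|_6 = 279938 ⇒ 279937
(4) 279937|_6 = 6^(6 + 1) + 1 ↦ 7^(7 + 1) + 1|_7 = 5764802 ⇒ 5764801
(5) 5764801|_7 = 7^(7 + 1) ↦ 8^(8 + 1)|_8 = 134217728 ⇒ 134217727

128452926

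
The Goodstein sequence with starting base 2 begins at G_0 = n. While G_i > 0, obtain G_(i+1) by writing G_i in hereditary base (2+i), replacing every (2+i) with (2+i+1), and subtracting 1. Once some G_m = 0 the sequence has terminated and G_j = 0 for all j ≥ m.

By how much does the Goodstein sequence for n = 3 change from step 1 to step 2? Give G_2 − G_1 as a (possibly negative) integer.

0

step 0: 3 = 2 + 1; sub 3 for 2: 3 + 1; = 4; G_1 = 4−1 = 3
step 1: 3 = 3; sub 4 for 3: 4; = 4; G_2 = 4−1 = 3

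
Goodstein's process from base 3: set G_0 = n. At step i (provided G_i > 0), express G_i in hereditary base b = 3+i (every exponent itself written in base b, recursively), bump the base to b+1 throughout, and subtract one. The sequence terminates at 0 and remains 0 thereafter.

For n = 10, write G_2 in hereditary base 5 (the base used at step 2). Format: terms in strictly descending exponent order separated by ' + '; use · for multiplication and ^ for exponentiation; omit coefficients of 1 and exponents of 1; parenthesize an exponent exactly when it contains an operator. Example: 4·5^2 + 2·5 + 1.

i=0: 10 = 3^2 + 1 (b=3); 3→4: 4^2 + 1 = 17; 17−1 = 16
i=1: 16 = 4^2 (b=4); 4→5: 5^2 = 25; 25−1 = 24
i=2: 24 = 4·5 + 4 (b=5); 5→6: 4·6 + 4 = 28; 28−1 = 27

4·5 + 4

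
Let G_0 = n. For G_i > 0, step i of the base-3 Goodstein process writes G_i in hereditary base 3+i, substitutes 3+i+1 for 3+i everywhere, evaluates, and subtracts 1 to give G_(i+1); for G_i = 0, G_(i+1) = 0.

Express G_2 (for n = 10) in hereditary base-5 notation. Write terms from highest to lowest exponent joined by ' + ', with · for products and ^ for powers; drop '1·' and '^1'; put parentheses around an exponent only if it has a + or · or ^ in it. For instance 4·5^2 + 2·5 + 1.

4·5 + 4

(0) 10|_3 = 3^2 + 1 ↦ 4^2 + 1|_4 = 17 ⇒ 16
(1) 16|_4 = 4^2 ↦ 5^2|_5 = 25 ⇒ 24
(2) 24|_5 = 4·5 + 4 ↦ 4·6 + 4|_6 = 28 ⇒ 27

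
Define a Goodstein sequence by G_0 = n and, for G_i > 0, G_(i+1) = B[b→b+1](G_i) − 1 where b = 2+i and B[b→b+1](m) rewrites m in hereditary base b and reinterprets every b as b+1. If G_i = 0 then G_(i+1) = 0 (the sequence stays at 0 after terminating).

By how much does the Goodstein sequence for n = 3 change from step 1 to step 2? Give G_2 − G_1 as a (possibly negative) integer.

0

[0] 3 ≡ 2 + 1 (base 2). Lift 3: 4. −1: 3.
[1] 3 ≡ 3 (base 3). Lift 4: 4. −1: 3.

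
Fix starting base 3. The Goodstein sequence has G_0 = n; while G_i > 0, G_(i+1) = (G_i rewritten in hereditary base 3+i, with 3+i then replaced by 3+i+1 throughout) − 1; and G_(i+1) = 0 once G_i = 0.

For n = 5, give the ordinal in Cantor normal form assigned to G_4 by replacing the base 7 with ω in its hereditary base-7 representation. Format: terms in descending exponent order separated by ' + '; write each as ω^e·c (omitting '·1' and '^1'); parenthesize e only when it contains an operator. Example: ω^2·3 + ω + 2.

G_0=5  [base 3] 3 + 2  →[3↦4]→  4 + 2 = 6  −1 ⇒ G_1=5
G_1=5  [base 4] 4 + 1  →[4↦5]→  5 + 1 = 6  −1 ⇒ G_2=5
G_2=5  [base 5] 5  →[5↦6]→  6 = 6  −1 ⇒ G_3=5
G_3=5  [base 6] 5  →[6↦7]→  5 = 5  −1 ⇒ G_4=4
G_4=4  [base 7] 4  →[7↦8]→  4 = 4  −1 ⇒ G_5=3

4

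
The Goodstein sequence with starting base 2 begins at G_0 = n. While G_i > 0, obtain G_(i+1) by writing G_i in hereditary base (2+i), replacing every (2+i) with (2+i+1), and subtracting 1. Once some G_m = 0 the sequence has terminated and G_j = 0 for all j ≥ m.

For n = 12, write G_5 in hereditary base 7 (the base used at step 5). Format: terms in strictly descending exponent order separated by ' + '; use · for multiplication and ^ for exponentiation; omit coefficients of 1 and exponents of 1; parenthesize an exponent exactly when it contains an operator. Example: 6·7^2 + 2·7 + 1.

7^(7 + 1) + 2·7^2 + 7 + 4

base 2: 12 = 2^(2 + 1) + 2^2; at 3: 3^(3 + 1) + 3^3 = 108; next = 107
base 3: 107 = 3^(3 + 1) + 2·3^2 + 2·3 + 2; at 4: 4^(4 + 1) + 2·4^2 + 2·4 + 2 = 1066; next = 1065
base 4: 1065 = 4^(4 + 1) + 2·4^2 + 2·4 + 1; at 5: 5^(5 + 1) + 2·5^2 + 2·5 + 1 = 15686; next = 15685
base 5: 15685 = 5^(5 + 1) + 2·5^2 + 2·5; at 6: 6^(6 + 1) + 2·6^2 + 2·6 = 280020; next = 280019
base 6: 280019 = 6^(6 + 1) + 2·6^2 + 6 + 5; at 7: 7^(7 + 1) + 2·7^2 + 7 + 5 = 5764911; next = 5764910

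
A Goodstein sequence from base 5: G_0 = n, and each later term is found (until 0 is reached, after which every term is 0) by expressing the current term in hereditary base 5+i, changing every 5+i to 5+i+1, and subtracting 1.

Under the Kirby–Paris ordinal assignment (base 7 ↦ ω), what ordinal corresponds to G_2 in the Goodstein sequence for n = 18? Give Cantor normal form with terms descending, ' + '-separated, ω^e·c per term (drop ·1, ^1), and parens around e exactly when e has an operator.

ω·3 + 1

i=0: 18 = 3·5 + 3 (b=5); 5→6: 3·6 + 3 = 21; 21−1 = 20
i=1: 20 = 3·6 + 2 (b=6); 6→7: 3·7 + 2 = 23; 23−1 = 22
i=2: 22 = 3·7 + 1 (b=7); 7→8: 3·8 + 1 = 25; 25−1 = 24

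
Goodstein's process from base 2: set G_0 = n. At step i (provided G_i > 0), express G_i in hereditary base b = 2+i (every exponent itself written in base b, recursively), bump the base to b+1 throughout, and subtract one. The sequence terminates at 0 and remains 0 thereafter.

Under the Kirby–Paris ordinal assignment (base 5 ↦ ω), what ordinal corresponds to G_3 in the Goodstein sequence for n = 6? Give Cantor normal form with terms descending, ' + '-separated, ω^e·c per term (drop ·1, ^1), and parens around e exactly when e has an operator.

i=0: 6 = 2^2 + 2 (b=2); 2→3: 3^3 + 3 = 30; 30−1 = 29
i=1: 29 = 3^3 + 2 (b=3); 3→4: 4^4 + 2 = 258; 258−1 = 257
i=2: 257 = 4^4 + 1 (b=4); 4→5: 5^5 + 1 = 3126; 3126−1 = 3125

ω^ω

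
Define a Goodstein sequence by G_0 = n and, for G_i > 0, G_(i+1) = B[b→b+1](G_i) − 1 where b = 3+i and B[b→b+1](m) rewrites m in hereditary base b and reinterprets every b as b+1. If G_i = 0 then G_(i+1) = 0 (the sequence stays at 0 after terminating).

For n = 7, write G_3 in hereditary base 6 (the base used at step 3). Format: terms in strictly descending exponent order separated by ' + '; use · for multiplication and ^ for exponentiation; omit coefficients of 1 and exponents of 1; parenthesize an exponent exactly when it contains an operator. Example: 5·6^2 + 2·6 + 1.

G_0 = 7. HB_3(7) = 2·3 + 1. Bump = 9. G_1 = 8.
G_1 = 8. HB_4(8) = 2·4. Bump = 10. G_2 = 9.
G_2 = 9. HB_5(9) = 5 + 4. Bump = 10. G_3 = 9.

6 + 3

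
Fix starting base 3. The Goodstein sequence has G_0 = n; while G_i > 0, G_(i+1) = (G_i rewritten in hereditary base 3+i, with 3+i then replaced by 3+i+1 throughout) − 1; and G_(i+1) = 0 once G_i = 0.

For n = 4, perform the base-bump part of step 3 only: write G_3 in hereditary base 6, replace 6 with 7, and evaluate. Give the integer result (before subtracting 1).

3

[0] 4 ≡ 3 + 1 (base 3). Lift 4: 5. −1: 4.
[1] 4 ≡ 4 (base 4). Lift 5: 5. −1: 4.
[2] 4 ≡ 4 (base 5). Lift 6: 4. −1: 3.
[3] 3 ≡ 3 (base 6). Lift 7: 3. −1: 2.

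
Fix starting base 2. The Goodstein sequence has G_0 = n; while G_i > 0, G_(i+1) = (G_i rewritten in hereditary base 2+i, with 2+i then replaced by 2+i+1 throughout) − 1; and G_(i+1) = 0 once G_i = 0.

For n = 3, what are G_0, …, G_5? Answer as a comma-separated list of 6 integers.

3, 3, 3, 2, 1, 0

base 2: 3 = 2 + 1; at 3: 3 + 1 = 4; next = 3
base 3: 3 = 3; at 4: 4 = 4; next = 3
base 4: 3 = 3; at 5: 3 = 3; next = 2
base 5: 2 = 2; at 6: 2 = 2; next = 1
base 6: 1 = 1; at 7: 1 = 1; next = 0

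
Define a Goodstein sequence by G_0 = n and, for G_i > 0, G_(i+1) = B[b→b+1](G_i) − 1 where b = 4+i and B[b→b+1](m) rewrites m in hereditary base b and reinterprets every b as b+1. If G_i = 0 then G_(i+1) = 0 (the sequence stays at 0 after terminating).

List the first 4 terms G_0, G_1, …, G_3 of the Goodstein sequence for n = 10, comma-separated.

10, 11, 12, 13

step 0: 10 = 2·4 + 2; sub 5 for 4: 2·5 + 2; = 12; G_1 = 12−1 = 11
step 1: 11 = 2·5 + 1; sub 6 for 5: 2·6 + 1; = 13; G_2 = 13−1 = 12
step 2: 12 = 2·6; sub 7 for 6: 2·7; = 14; G_3 = 14−1 = 13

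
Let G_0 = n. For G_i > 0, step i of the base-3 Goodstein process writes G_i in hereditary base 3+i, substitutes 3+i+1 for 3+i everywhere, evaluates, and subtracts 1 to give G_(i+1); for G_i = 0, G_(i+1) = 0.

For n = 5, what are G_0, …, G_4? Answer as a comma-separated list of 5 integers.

i=0: 5 = 3 + 2 (b=3); 3→4: 4 + 2 = 6; 6−1 = 5
i=1: 5 = 4 + 1 (b=4); 4→5: 5 + 1 = 6; 6−1 = 5
i=2: 5 = 5 (b=5); 5→6: 6 = 6; 6−1 = 5
i=3: 5 = 5 (b=6); 6→7: 5 = 5; 5−1 = 4

5, 5, 5, 5, 4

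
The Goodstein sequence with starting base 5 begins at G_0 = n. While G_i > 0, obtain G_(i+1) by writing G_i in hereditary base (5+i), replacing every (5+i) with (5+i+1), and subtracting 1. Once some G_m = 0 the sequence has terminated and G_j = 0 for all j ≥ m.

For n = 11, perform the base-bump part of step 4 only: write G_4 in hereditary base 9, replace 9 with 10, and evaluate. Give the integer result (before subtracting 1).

i=0: 11 = 2·5 + 1 (b=5); 5→6: 2·6 + 1 = 13; 13−1 = 12
i=1: 12 = 2·6 (b=6); 6→7: 2·7 = 14; 14−1 = 13
i=2: 13 = 7 + 6 (b=7); 7→8: 8 + 6 = 14; 14−1 = 13
i=3: 13 = 8 + 5 (b=8); 8→9: 9 + 5 = 14; 14−1 = 13

14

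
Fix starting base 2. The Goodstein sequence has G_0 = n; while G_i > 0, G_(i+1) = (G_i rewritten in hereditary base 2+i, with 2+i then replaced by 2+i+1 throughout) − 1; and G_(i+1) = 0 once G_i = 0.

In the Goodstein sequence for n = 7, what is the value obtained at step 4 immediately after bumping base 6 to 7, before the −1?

step 0: 7 = 2^2 + 2 + 1; sub 3 for 2: 3^3 + 3 + 1; = 31; G_1 = 31−1 = 30
step 1: 30 = 3^3 + 3; sub 4 for 3: 4^4 + 4; = 260; G_2 = 260−1 = 259
step 2: 259 = 4^4 + 3; sub 5 for 4: 5^5 + 3; = 3128; G_3 = 3128−1 = 3127
step 3: 3127 = 5^5 + 2; sub 6 for 5: 6^6 + 2; = 46658; G_4 = 46658−1 = 46657
step 4: 46657 = 6^6 + 1; sub 7 for 6: 7^7 + 1; = 823544; G_5 = 823544−1 = 823543

823544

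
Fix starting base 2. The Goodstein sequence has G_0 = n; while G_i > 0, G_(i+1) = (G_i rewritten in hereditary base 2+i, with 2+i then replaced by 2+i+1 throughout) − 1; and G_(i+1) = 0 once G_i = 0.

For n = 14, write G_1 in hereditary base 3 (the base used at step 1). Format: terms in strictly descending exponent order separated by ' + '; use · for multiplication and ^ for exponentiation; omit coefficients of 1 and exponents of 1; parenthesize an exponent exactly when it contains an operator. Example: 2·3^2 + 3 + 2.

step 0: 14 = 2^(2 + 1) + 2^2 + 2; sub 3 for 2: 3^(3 + 1) + 3^3 + 3; = 111; G_1 = 111−1 = 110
step 1: 110 = 3^(3 + 1) + 3^3 + 2; sub 4 for 3: 4^(4 + 1) + 4^4 + 2; = 1282; G_2 = 1282−1 = 1281

3^(3 + 1) + 3^3 + 2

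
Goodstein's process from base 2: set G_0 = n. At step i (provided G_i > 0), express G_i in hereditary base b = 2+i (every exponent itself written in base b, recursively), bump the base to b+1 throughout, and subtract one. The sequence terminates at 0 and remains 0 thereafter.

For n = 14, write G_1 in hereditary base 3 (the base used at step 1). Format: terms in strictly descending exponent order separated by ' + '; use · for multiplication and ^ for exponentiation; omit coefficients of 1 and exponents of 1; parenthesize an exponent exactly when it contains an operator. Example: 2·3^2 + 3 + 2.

3^(3 + 1) + 3^3 + 2

14 —HB2→ 2^(2 + 1) + 2^2 + 2 —bump→ 3^(3 + 1) + 3^3 + 3 = 111 —(−1)→ 110
110 —HB3→ 3^(3 + 1) + 3^3 + 2 —bump→ 4^(4 + 1) + 4^4 + 2 = 1282 —(−1)→ 1281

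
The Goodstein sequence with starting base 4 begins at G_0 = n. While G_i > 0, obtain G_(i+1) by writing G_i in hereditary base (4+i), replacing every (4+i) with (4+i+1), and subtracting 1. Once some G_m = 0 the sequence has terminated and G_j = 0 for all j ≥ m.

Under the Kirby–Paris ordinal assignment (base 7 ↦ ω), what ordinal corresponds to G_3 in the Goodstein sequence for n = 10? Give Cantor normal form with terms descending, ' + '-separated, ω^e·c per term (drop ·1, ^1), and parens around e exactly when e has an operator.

[0] 10 ≡ 2·4 + 2 (base 4). Lift 5: 12. −1: 11.
[1] 11 ≡ 2·5 + 1 (base 5). Lift 6: 13. −1: 12.
[2] 12 ≡ 2·6 (base 6). Lift 7: 14. −1: 13.

ω + 6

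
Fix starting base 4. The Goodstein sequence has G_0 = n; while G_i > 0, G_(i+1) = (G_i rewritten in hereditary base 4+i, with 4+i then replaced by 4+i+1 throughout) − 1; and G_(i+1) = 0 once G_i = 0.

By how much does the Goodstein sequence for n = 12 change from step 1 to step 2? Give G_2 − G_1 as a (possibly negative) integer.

1

i=0: 12 = 3·4 (b=4); 4→5: 3·5 = 15; 15−1 = 14
i=1: 14 = 2·5 + 4 (b=5); 5→6: 2·6 + 4 = 16; 16−1 = 15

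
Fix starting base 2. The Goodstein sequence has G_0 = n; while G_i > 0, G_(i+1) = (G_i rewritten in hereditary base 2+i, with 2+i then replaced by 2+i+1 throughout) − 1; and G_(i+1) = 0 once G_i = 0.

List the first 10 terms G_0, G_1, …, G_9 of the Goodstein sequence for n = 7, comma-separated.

7, 30, 259, 3127, 46657, 823543, 16777215, 37665879, 77777775, 150051213

i=0: 7 = 2^2 + 2 + 1 (b=2); 2→3: 3^3 + 3 + 1 = 31; 31−1 = 30
i=1: 30 = 3^3 + 3 (b=3); 3→4: 4^4 + 4 = 260; 260−1 = 259
i=2: 259 = 4^4 + 3 (b=4); 4→5: 5^5 + 3 = 3128; 3128−1 = 3127
i=3: 3127 = 5^5 + 2 (b=5); 5→6: 6^6 + 2 = 46658; 46658−1 = 46657
i=4: 46657 = 6^6 + 1 (b=6); 6→7: 7^7 + 1 = 823544; 823544−1 = 823543
i=5: 823543 = 7^7 (b=7); 7→8: 8^8 = 16777216; 16777216−1 = 16777215
i=6: 16777215 = 7·8^7 + 7·8^6 + 7·8^5 + 7·8^4 + 7·8^3 + 7·8^2 + 7·8 + 7 (b=8); 8→9: 7·9^7 + 7·9^6 + 7·9^5 + 7·9^4 + 7·9^3 + 7·9^2 + 7·9 + 7 = 37665880; 37665880−1 = 37665879
i=7: 37665879 = 7·9^7 + 7·9^6 + 7·9^5 + 7·9^4 + 7·9^3 + 7·9^2 + 7·9 + 6 (b=9); 9→10: 7·10^7 + 7·10^6 + 7·10^5 + 7·10^4 + 7·10^3 + 7·10^2 + 7·10 + 6 = 77777776; 77777776−1 = 77777775
i=8: 77777775 = 7·10^7 + 7·10^6 + 7·10^5 + 7·10^4 + 7·10^3 + 7·10^2 + 7·10 + 5 (b=10); 10→11: 7·11^7 + 7·11^6 + 7·11^5 + 7·11^4 + 7·11^3 + 7·11^2 + 7·11 + 5 = 150051214; 150051214−1 = 150051213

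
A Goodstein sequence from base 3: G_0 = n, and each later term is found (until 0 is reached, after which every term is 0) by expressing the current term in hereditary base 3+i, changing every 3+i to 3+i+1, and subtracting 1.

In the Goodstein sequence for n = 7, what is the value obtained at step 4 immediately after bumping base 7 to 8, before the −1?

10

step 0: 7 = 2·3 + 1; sub 4 for 3: 2·4 + 1; = 9; G_1 = 9−1 = 8
step 1: 8 = 2·4; sub 5 for 4: 2·5; = 10; G_2 = 10−1 = 9
step 2: 9 = 5 + 4; sub 6 for 5: 6 + 4; = 10; G_3 = 10−1 = 9
step 3: 9 = 6 + 3; sub 7 for 6: 7 + 3; = 10; G_4 = 10−1 = 9
step 4: 9 = 7 + 2; sub 8 for 7: 8 + 2; = 10; G_5 = 10−1 = 9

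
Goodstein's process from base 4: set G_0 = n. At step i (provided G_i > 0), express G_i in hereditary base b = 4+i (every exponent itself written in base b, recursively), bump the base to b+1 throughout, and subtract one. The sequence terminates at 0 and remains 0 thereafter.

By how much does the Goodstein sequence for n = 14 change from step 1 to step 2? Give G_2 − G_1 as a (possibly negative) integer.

2

[0] 14 ≡ 3·4 + 2 (base 4). Lift 5: 17. −1: 16.
[1] 16 ≡ 3·5 + 1 (base 5). Lift 6: 19. −1: 18.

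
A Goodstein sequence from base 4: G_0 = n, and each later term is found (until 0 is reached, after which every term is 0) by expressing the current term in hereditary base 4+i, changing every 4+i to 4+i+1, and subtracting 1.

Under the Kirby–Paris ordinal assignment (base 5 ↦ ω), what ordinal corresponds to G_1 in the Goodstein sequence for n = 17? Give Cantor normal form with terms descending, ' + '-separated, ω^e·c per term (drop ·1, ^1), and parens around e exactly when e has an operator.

ω^2

base 4: 17 = 4^2 + 1; at 5: 5^2 + 1 = 26; next = 25
base 5: 25 = 5^2; at 6: 6^2 = 36; next = 35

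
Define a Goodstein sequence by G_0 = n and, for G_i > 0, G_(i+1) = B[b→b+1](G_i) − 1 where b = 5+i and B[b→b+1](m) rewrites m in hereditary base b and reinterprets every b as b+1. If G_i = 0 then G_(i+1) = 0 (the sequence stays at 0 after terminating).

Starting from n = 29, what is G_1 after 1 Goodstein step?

39

G_0=29  [base 5] 5^2 + 4  →[5↦6]→  6^2 + 4 = 40  −1 ⇒ G_1=39
G_1=39  [base 6] 6^2 + 3  →[6↦7]→  7^2 + 3 = 52  −1 ⇒ G_2=51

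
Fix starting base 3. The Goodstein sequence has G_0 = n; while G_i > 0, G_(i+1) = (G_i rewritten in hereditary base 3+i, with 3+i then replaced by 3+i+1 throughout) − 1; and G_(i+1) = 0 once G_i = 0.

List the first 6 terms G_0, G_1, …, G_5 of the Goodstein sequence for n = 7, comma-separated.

G_0=7  [base 3] 2·3 + 1  →[3↦4]→  2·4 + 1 = 9  −1 ⇒ G_1=8
G_1=8  [base 4] 2·4  →[4↦5]→  2·5 = 10  −1 ⇒ G_2=9
G_2=9  [base 5] 5 + 4  →[5↦6]→  6 + 4 = 10  −1 ⇒ G_3=9
G_3=9  [base 6] 6 + 3  →[6↦7]→  7 + 3 = 10  −1 ⇒ G_4=9
G_4=9  [base 7] 7 + 2  →[7↦8]→  8 + 2 = 10  −1 ⇒ G_5=9

7, 8, 9, 9, 9, 9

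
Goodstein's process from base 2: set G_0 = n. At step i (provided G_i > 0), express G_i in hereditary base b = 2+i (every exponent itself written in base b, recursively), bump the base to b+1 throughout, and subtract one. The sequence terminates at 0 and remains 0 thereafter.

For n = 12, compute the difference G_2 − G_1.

958

G_0 = 12. HB_2(12) = 2^(2 + 1) + 2^2. Bump = 108. G_1 = 107.
G_1 = 107. HB_3(107) = 3^(3 + 1) + 2·3^2 + 2·3 + 2. Bump = 1066. G_2 = 1065.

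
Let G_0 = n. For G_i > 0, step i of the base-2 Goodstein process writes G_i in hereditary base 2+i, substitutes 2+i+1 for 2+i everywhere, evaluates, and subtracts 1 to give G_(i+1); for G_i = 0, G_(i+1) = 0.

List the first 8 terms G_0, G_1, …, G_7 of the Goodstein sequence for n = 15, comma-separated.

G_0=15  [base 2] 2^(2 + 1) + 2^2 + 2 + 1  →[2↦3]→  3^(3 + 1) + 3^3 + 3 + 1 = 112  −1 ⇒ G_1=111
G_1=111  [base 3] 3^(3 + 1) + 3^3 + 3  →[3↦4]→  4^(4 + 1) + 4^4 + 4 = 1284  −1 ⇒ G_2=1283
G_2=1283  [base 4] 4^(4 + 1) + 4^4 + 3  →[4↦5]→  5^(5 + 1) + 5^5 + 3 = 18753  −1 ⇒ G_3=18752
G_3=18752  [base 5] 5^(5 + 1) + 5^5 + 2  →[5↦6]→  6^(6 + 1) + 6^6 + 2 = 326594  −1 ⇒ G_4=326593
G_4=326593  [base 6] 6^(6 + 1) + 6^6 + 1  →[6↦7]→  7^(7 + 1) + 7^7 + 1 = 6588345  −1 ⇒ G_5=6588344
G_5=6588344  [base 7] 7^(7 + 1) + 7^7  →[7↦8]→  8^(8 + 1) + 8^8 = 150994944  −1 ⇒ G_6=150994943
G_6=150994943  [base 8] 8^(8 + 1) + 7·8^7 + 7·8^6 + 7·8^5 + 7·8^4 + 7·8^3 + 7·8^2 + 7·8 + 7  →[8↦9]→  9^(9 + 1) + 7·9^7 + 7·9^6 + 7·9^5 + 7·9^4 + 7·9^3 + 7·9^2 + 7·9 + 7 = 3524450281  −1 ⇒ G_7=3524450280

15, 111, 1283, 18752, 326593, 6588344, 150994943, 3524450280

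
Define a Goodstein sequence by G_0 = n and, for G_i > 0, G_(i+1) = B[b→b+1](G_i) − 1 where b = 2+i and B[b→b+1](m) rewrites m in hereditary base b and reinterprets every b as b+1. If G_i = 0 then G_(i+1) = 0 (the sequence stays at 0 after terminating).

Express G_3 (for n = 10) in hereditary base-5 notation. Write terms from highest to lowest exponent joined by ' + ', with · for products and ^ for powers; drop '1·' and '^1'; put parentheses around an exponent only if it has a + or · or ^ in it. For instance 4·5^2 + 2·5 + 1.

5^(5 + 1)

G_0=10  [base 2] 2^(2 + 1) + 2  →[2↦3]→  3^(3 + 1) + 3 = 84  −1 ⇒ G_1=83
G_1=83  [base 3] 3^(3 + 1) + 2  →[3↦4]→  4^(4 + 1) + 2 = 1026  −1 ⇒ G_2=1025
G_2=1025  [base 4] 4^(4 + 1) + 1  →[4↦5]→  5^(5 + 1) + 1 = 15626  −1 ⇒ G_3=15625
G_3=15625  [base 5] 5^(5 + 1)  →[5↦6]→  6^(6 + 1) = 279936  −1 ⇒ G_4=279935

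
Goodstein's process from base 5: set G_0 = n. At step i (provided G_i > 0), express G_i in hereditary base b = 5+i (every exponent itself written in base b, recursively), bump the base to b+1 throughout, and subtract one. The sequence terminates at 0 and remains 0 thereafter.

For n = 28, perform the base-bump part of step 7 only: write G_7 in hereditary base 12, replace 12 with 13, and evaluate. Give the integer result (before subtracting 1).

step 0: 28 = 5^2 + 3; sub 6 for 5: 6^2 + 3; = 39; G_1 = 39−1 = 38
step 1: 38 = 6^2 + 2; sub 7 for 6: 7^2 + 2; = 51; G_2 = 51−1 = 50
step 2: 50 = 7^2 + 1; sub 8 for 7: 8^2 + 1; = 65; G_3 = 65−1 = 64
step 3: 64 = 8^2; sub 9 for 8: 9^2; = 81; G_4 = 81−1 = 80
step 4: 80 = 8·9 + 8; sub 10 for 9: 8·10 + 8; = 88; G_5 = 88−1 = 87
step 5: 87 = 8·10 + 7; sub 11 for 10: 8·11 + 7; = 95; G_6 = 95−1 = 94
step 6: 94 = 8·11 + 6; sub 12 for 11: 8·12 + 6; = 102; G_7 = 102−1 = 101
step 7: 101 = 8·12 + 5; sub 13 for 12: 8·13 + 5; = 109; G_8 = 109−1 = 108

109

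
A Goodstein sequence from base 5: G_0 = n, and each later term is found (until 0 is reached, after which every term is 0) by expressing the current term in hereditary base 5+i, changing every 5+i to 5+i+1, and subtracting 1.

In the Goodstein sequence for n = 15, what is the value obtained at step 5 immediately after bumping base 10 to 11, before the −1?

G_0 = 15. HB_5(15) = 3·5. Bump = 18. G_1 = 17.
G_1 = 17. HB_6(17) = 2·6 + 5. Bump = 19. G_2 = 18.
G_2 = 18. HB_7(18) = 2·7 + 4. Bump = 20. G_3 = 19.
G_3 = 19. HB_8(19) = 2·8 + 3. Bump = 21. G_4 = 20.
G_4 = 20. HB_9(20) = 2·9 + 2. Bump = 22. G_5 = 21.
G_5 = 21. HB_10(21) = 2·10 + 1. Bump = 23. G_6 = 22.

23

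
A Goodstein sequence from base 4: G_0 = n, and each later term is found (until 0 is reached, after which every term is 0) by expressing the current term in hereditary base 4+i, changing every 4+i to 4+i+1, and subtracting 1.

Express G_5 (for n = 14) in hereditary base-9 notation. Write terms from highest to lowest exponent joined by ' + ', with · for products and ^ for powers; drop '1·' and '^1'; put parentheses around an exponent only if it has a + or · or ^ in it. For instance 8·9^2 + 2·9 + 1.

2·9 + 4

G_0 = 14. HB_4(14) = 3·4 + 2. Bump = 17. G_1 = 16.
G_1 = 16. HB_5(16) = 3·5 + 1. Bump = 19. G_2 = 18.
G_2 = 18. HB_6(18) = 3·6. Bump = 21. G_3 = 20.
G_3 = 20. HB_7(20) = 2·7 + 6. Bump = 22. G_4 = 21.
G_4 = 21. HB_8(21) = 2·8 + 5. Bump = 23. G_5 = 22.
G_5 = 22. HB_9(22) = 2·9 + 4. Bump = 24. G_6 = 23.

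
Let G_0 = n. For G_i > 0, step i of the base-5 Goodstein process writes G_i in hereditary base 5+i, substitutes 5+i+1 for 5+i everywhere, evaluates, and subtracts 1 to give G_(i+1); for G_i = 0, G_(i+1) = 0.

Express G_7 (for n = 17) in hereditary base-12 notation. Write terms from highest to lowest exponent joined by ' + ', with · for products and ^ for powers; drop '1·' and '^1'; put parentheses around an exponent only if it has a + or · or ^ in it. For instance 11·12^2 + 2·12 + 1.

2·12 + 3

(0) 17|_5 = 3·5 + 2 ↦ 3·6 + 2|_6 = 20 ⇒ 19
(1) 19|_6 = 3·6 + 1 ↦ 3·7 + 1|_7 = 22 ⇒ 21
(2) 21|_7 = 3·7 ↦ 3·8|_8 = 24 ⇒ 23
(3) 23|_8 = 2·8 + 7 ↦ 2·9 + 7|_9 = 25 ⇒ 24
(4) 24|_9 = 2·9 + 6 ↦ 2·10 + 6|_10 = 26 ⇒ 25
(5) 25|_10 = 2·10 + 5 ↦ 2·11 + 5|_11 = 27 ⇒ 26
(6) 26|_11 = 2·11 + 4 ↦ 2·12 + 4|_12 = 28 ⇒ 27
(7) 27|_12 = 2·12 + 3 ↦ 2·13 + 3|_13 = 29 ⇒ 28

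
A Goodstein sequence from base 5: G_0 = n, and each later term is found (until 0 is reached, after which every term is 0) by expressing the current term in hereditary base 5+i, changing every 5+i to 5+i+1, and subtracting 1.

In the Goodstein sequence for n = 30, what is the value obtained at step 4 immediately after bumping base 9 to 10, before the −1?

[0] 30 ≡ 5^2 + 5 (base 5). Lift 6: 42. −1: 41.
[1] 41 ≡ 6^2 + 5 (base 6). Lift 7: 54. −1: 53.
[2] 53 ≡ 7^2 + 4 (base 7). Lift 8: 68. −1: 67.
[3] 67 ≡ 8^2 + 3 (base 8). Lift 9: 84. −1: 83.
[4] 83 ≡ 9^2 + 2 (base 9). Lift 10: 102. −1: 101.

102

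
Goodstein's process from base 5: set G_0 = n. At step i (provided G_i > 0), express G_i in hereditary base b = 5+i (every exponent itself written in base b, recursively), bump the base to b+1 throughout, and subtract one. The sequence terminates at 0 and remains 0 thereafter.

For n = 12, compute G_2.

step 0: 12 = 2·5 + 2; sub 6 for 5: 2·6 + 2; = 14; G_1 = 14−1 = 13
step 1: 13 = 2·6 + 1; sub 7 for 6: 2·7 + 1; = 15; G_2 = 15−1 = 14
step 2: 14 = 2·7; sub 8 for 7: 2·8; = 16; G_3 = 16−1 = 15

14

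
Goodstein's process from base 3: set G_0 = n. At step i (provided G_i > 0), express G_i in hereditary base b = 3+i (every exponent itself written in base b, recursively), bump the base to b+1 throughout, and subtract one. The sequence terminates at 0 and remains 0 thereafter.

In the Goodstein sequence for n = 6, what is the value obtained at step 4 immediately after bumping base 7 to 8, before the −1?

step 0: 6 = 2·3; sub 4 for 3: 2·4; = 8; G_1 = 8−1 = 7
step 1: 7 = 4 + 3; sub 5 for 4: 5 + 3; = 8; G_2 = 8−1 = 7
step 2: 7 = 5 + 2; sub 6 for 5: 6 + 2; = 8; G_3 = 8−1 = 7
step 3: 7 = 6 + 1; sub 7 for 6: 7 + 1; = 8; G_4 = 8−1 = 7
step 4: 7 = 7; sub 8 for 7: 8; = 8; G_5 = 8−1 = 7

8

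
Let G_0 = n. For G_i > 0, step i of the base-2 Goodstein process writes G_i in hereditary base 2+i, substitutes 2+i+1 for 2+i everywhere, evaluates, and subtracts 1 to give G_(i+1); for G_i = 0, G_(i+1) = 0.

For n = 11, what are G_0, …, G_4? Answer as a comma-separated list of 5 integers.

G_0 = 11. HB_2(11) = 2^(2 + 1) + 2 + 1. Bump = 85. G_1 = 84.
G_1 = 84. HB_3(84) = 3^(3 + 1) + 3. Bump = 1028. G_2 = 1027.
G_2 = 1027. HB_4(1027) = 4^(4 + 1) + 3. Bump = 15628. G_3 = 15627.
G_3 = 15627. HB_5(15627) = 5^(5 + 1) + 2. Bump = 279938. G_4 = 279937.

11, 84, 1027, 15627, 279937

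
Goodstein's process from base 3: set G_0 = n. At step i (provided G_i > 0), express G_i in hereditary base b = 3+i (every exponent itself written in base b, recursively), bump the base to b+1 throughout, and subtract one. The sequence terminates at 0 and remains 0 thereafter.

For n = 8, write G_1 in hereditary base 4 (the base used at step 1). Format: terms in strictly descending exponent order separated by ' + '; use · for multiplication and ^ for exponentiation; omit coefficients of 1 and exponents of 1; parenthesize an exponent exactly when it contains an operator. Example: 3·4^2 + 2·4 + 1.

step 0: 8 = 2·3 + 2; sub 4 for 3: 2·4 + 2; = 10; G_1 = 10−1 = 9
step 1: 9 = 2·4 + 1; sub 5 for 4: 2·5 + 1; = 11; G_2 = 11−1 = 10

2·4 + 1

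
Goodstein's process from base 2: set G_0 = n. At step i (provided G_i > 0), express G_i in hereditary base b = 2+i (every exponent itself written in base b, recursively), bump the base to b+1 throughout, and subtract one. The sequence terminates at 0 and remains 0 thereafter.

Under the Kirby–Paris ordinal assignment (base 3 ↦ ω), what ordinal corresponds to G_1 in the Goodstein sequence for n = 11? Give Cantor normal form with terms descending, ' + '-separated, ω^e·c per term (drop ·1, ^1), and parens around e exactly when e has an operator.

ω^(ω + 1) + ω

base 2: 11 = 2^(2 + 1) + 2 + 1; at 3: 3^(3 + 1) + 3 + 1 = 85; next = 84
base 3: 84 = 3^(3 + 1) + 3; at 4: 4^(4 + 1) + 4 = 1028; next = 1027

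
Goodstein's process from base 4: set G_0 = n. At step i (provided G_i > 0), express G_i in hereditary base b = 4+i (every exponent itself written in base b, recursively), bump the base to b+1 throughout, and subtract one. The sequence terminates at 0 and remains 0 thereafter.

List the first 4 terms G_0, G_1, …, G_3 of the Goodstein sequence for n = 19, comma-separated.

19, 27, 37, 49

step 0: 19 = 4^2 + 3; sub 5 for 4: 5^2 + 3; = 28; G_1 = 28−1 = 27
step 1: 27 = 5^2 + 2; sub 6 for 5: 6^2 + 2; = 38; G_2 = 38−1 = 37
step 2: 37 = 6^2 + 1; sub 7 for 6: 7^2 + 1; = 50; G_3 = 50−1 = 49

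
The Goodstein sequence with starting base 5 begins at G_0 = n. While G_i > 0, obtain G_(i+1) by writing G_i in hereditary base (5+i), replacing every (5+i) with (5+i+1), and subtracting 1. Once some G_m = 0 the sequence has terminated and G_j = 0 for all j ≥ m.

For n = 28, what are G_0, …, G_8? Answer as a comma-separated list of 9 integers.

(0) 28|_5 = 5^2 + 3 ↦ 6^2 + 3|_6 = 39 ⇒ 38
(1) 38|_6 = 6^2 + 2 ↦ 7^2 + 2|_7 = 51 ⇒ 50
(2) 50|_7 = 7^2 + 1 ↦ 8^2 + 1|_8 = 65 ⇒ 64
(3) 64|_8 = 8^2 ↦ 9^2|_9 = 81 ⇒ 80
(4) 80|_9 = 8·9 + 8 ↦ 8·10 + 8|_10 = 88 ⇒ 87
(5) 87|_10 = 8·10 + 7 ↦ 8·11 + 7|_11 = 95 ⇒ 94
(6) 94|_11 = 8·11 + 6 ↦ 8·12 + 6|_12 = 102 ⇒ 101
(7) 101|_12 = 8·12 + 5 ↦ 8·13 + 5|_13 = 109 ⇒ 108

28, 38, 50, 64, 80, 87, 94, 101, 108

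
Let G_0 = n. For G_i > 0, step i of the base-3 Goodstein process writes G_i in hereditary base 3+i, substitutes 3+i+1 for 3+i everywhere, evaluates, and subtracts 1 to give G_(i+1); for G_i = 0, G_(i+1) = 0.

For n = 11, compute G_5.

(0) 11|_3 = 3^2 + 2 ↦ 4^2 + 2|_4 = 18 ⇒ 17
(1) 17|_4 = 4^2 + 1 ↦ 5^2 + 1|_5 = 26 ⇒ 25
(2) 25|_5 = 5^2 ↦ 6^2|_6 = 36 ⇒ 35
(3) 35|_6 = 5·6 + 5 ↦ 5·7 + 5|_7 = 40 ⇒ 39
(4) 39|_7 = 5·7 + 4 ↦ 5·8 + 4|_8 = 44 ⇒ 43
(5) 43|_8 = 5·8 + 3 ↦ 5·9 + 3|_9 = 48 ⇒ 47

43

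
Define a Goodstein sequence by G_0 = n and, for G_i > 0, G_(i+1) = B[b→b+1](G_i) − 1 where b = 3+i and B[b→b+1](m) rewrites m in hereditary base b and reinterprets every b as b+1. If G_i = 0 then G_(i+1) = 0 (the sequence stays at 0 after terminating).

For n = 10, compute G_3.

27

[0] 10 ≡ 3^2 + 1 (base 3). Lift 4: 17. −1: 16.
[1] 16 ≡ 4^2 (base 4). Lift 5: 25. −1: 24.
[2] 24 ≡ 4·5 + 4 (base 5). Lift 6: 28. −1: 27.
[3] 27 ≡ 4·6 + 3 (base 6). Lift 7: 31. −1: 30.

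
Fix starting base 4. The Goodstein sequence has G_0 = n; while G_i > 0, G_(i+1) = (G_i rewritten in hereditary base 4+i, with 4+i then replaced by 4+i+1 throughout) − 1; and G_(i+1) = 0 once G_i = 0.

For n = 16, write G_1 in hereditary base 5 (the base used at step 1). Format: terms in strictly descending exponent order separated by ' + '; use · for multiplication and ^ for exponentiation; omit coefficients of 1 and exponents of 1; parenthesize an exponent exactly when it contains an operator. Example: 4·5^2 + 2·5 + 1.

4·5 + 4

step 0: 16 = 4^2; sub 5 for 4: 5^2; = 25; G_1 = 25−1 = 24
step 1: 24 = 4·5 + 4; sub 6 for 5: 4·6 + 4; = 28; G_2 = 28−1 = 27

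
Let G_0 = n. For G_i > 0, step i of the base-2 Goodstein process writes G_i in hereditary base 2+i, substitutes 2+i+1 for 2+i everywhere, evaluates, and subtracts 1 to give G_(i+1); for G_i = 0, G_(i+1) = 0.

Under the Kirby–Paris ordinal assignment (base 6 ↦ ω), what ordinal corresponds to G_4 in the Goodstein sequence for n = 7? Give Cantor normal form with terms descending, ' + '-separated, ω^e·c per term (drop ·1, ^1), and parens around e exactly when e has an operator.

G_0=7  [base 2] 2^2 + 2 + 1  →[2↦3]→  3^3 + 3 + 1 = 31  −1 ⇒ G_1=30
G_1=30  [base 3] 3^3 + 3  →[3↦4]→  4^4 + 4 = 260  −1 ⇒ G_2=259
G_2=259  [base 4] 4^4 + 3  →[4↦5]→  5^5 + 3 = 3128  −1 ⇒ G_3=3127
G_3=3127  [base 5] 5^5 + 2  →[5↦6]→  6^6 + 2 = 46658  −1 ⇒ G_4=46657
G_4=46657  [base 6] 6^6 + 1  →[6↦7]→  7^7 + 1 = 823544  −1 ⇒ G_5=823543

ω^ω + 1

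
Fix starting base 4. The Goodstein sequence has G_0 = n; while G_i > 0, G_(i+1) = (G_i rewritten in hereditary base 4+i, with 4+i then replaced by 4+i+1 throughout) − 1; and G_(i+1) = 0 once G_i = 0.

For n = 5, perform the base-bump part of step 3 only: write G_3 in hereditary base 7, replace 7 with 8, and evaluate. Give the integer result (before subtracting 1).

4

(0) 5|_4 = 4 + 1 ↦ 5 + 1|_5 = 6 ⇒ 5
(1) 5|_5 = 5 ↦ 6|_6 = 6 ⇒ 5
(2) 5|_6 = 5 ↦ 5|_7 = 5 ⇒ 4
(3) 4|_7 = 4 ↦ 4|_8 = 4 ⇒ 3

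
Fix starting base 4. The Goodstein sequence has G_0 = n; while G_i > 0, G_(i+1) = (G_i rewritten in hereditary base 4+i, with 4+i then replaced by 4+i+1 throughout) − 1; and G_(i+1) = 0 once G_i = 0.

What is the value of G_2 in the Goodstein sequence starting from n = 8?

9

step 0: 8 = 2·4; sub 5 for 4: 2·5; = 10; G_1 = 10−1 = 9
step 1: 9 = 5 + 4; sub 6 for 5: 6 + 4; = 10; G_2 = 10−1 = 9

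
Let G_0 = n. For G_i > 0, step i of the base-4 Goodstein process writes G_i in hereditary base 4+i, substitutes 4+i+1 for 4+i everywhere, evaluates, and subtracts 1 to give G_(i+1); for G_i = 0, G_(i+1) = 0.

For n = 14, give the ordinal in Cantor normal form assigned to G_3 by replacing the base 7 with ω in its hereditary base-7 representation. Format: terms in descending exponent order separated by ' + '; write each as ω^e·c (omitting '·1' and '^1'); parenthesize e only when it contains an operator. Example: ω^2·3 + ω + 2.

base 4: 14 = 3·4 + 2; at 5: 3·5 + 2 = 17; next = 16
base 5: 16 = 3·5 + 1; at 6: 3·6 + 1 = 19; next = 18
base 6: 18 = 3·6; at 7: 3·7 = 21; next = 20

ω·2 + 6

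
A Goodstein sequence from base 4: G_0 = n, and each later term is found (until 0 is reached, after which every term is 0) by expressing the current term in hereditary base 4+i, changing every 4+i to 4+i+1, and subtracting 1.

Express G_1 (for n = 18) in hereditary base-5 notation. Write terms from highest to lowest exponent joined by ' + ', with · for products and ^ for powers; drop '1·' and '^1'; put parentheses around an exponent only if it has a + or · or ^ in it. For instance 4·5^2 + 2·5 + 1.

5^2 + 1

step 0: 18 = 4^2 + 2; sub 5 for 4: 5^2 + 2; = 27; G_1 = 27−1 = 26
step 1: 26 = 5^2 + 1; sub 6 for 5: 6^2 + 1; = 37; G_2 = 37−1 = 36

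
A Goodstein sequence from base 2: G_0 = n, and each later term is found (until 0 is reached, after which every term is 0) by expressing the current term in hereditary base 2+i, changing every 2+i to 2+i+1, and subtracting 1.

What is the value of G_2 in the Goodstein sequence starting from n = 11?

1027

[0] 11 ≡ 2^(2 + 1) + 2 + 1 (base 2). Lift 3: 85. −1: 84.
[1] 84 ≡ 3^(3 + 1) + 3 (base 3). Lift 4: 1028. −1: 1027.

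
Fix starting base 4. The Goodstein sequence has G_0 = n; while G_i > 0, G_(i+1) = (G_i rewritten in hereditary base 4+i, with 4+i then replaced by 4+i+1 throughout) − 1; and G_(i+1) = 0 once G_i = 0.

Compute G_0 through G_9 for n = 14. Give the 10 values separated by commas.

G_0=14  [base 4] 3·4 + 2  →[4↦5]→  3·5 + 2 = 17  −1 ⇒ G_1=16
G_1=16  [base 5] 3·5 + 1  →[5↦6]→  3·6 + 1 = 19  −1 ⇒ G_2=18
G_2=18  [base 6] 3·6  →[6↦7]→  3·7 = 21  −1 ⇒ G_3=20
G_3=20  [base 7] 2·7 + 6  →[7↦8]→  2·8 + 6 = 22  −1 ⇒ G_4=21
G_4=21  [base 8] 2·8 + 5  →[8↦9]→  2·9 + 5 = 23  −1 ⇒ G_5=22
G_5=22  [base 9] 2·9 + 4  →[9↦10]→  2·10 + 4 = 24  −1 ⇒ G_6=23
G_6=23  [base 10] 2·10 + 3  →[10↦11]→  2·11 + 3 = 25  −1 ⇒ G_7=24
G_7=24  [base 11] 2·11 + 2  →[11↦12]→  2·12 + 2 = 26  −1 ⇒ G_8=25
G_8=25  [base 12] 2·12 + 1  →[12↦13]→  2·13 + 1 = 27  −1 ⇒ G_9=26

14, 16, 18, 20, 21, 22, 23, 24, 25, 26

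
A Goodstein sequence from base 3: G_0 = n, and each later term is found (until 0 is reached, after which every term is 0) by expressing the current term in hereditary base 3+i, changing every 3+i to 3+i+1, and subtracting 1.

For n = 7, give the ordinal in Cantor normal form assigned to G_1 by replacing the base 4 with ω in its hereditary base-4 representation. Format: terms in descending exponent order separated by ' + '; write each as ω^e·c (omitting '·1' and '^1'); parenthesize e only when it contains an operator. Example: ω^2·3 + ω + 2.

step 0: 7 = 2·3 + 1; sub 4 for 3: 2·4 + 1; = 9; G_1 = 9−1 = 8
step 1: 8 = 2·4; sub 5 for 4: 2·5; = 10; G_2 = 10−1 = 9

ω·2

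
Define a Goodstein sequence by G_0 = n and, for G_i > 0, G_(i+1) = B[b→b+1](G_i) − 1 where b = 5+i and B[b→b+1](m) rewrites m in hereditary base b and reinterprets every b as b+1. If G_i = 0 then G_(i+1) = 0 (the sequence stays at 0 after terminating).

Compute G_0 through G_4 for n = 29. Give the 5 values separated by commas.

G_0 = 29. HB_5(29) = 5^2 + 4. Bump = 40. G_1 = 39.
G_1 = 39. HB_6(39) = 6^2 + 3. Bump = 52. G_2 = 51.
G_2 = 51. HB_7(51) = 7^2 + 2. Bump = 66. G_3 = 65.
G_3 = 65. HB_8(65) = 8^2 + 1. Bump = 82. G_4 = 81.

29, 39, 51, 65, 81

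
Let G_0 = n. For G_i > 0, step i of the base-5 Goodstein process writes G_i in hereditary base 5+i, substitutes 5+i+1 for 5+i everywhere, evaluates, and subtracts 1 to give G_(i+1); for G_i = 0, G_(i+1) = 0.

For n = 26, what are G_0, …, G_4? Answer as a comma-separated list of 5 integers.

G_0=26  [base 5] 5^2 + 1  →[5↦6]→  6^2 + 1 = 37  −1 ⇒ G_1=36
G_1=36  [base 6] 6^2  →[6↦7]→  7^2 = 49  −1 ⇒ G_2=48
G_2=48  [base 7] 6·7 + 6  →[7↦8]→  6·8 + 6 = 54  −1 ⇒ G_3=53
G_3=53  [base 8] 6·8 + 5  →[8↦9]→  6·9 + 5 = 59  −1 ⇒ G_4=58

26, 36, 48, 53, 58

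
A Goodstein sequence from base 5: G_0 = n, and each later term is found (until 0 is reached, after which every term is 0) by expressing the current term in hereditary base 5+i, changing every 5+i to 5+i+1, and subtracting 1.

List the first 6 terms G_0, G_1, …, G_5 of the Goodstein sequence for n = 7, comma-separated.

step 0: 7 = 5 + 2; sub 6 for 5: 6 + 2; = 8; G_1 = 8−1 = 7
step 1: 7 = 6 + 1; sub 7 for 6: 7 + 1; = 8; G_2 = 8−1 = 7
step 2: 7 = 7; sub 8 for 7: 8; = 8; G_3 = 8−1 = 7
step 3: 7 = 7; sub 9 for 8: 7; = 7; G_4 = 7−1 = 6
step 4: 6 = 6; sub 10 for 9: 6; = 6; G_5 = 6−1 = 5

7, 7, 7, 7, 6, 5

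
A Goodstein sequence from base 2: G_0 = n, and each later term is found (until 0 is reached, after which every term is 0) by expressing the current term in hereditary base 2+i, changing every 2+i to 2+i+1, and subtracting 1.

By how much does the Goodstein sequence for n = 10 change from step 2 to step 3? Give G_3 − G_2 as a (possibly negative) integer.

14600

G_0=10  [base 2] 2^(2 + 1) + 2  →[2↦3]→  3^(3 + 1) + 3 = 84  −1 ⇒ G_1=83
G_1=83  [base 3] 3^(3 + 1) + 2  →[3↦4]→  4^(4 + 1) + 2 = 1026  −1 ⇒ G_2=1025
G_2=1025  [base 4] 4^(4 + 1) + 1  →[4↦5]→  5^(5 + 1) + 1 = 15626  −1 ⇒ G_3=15625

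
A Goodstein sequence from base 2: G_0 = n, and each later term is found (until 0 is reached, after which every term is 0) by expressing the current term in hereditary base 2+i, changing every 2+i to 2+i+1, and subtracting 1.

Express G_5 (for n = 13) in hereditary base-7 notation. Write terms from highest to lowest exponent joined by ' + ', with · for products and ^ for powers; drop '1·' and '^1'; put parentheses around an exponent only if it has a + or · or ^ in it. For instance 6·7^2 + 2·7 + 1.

7^(7 + 1) + 3·7^3 + 3·7^2 + 3·7

13 —HB2→ 2^(2 + 1) + 2^2 + 1 —bump→ 3^(3 + 1) + 3^3 + 1 = 109 —(−1)→ 108
108 —HB3→ 3^(3 + 1) + 3^3 —bump→ 4^(4 + 1) + 4^4 = 1280 —(−1)→ 1279
1279 —HB4→ 4^(4 + 1) + 3·4^3 + 3·4^2 + 3·4 + 3 —bump→ 5^(5 + 1) + 3·5^3 + 3·5^2 + 3·5 + 3 = 16093 —(−1)→ 16092
16092 —HB5→ 5^(5 + 1) + 3·5^3 + 3·5^2 + 3·5 + 2 —bump→ 6^(6 + 1) + 3·6^3 + 3·6^2 + 3·6 + 2 = 280712 —(−1)→ 280711
280711 —HB6→ 6^(6 + 1) + 3·6^3 + 3·6^2 + 3·6 + 1 —bump→ 7^(7 + 1) + 3·7^3 + 3·7^2 + 3·7 + 1 = 5765999 —(−1)→ 5765998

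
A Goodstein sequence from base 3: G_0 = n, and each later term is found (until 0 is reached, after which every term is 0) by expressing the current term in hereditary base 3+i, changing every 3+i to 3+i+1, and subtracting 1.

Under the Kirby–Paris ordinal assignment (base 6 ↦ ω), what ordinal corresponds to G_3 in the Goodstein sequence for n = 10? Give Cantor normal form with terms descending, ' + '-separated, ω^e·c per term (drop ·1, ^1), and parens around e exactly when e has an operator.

G_0 = 10. HB_3(10) = 3^2 + 1. Bump = 17. G_1 = 16.
G_1 = 16. HB_4(16) = 4^2. Bump = 25. G_2 = 24.
G_2 = 24. HB_5(24) = 4·5 + 4. Bump = 28. G_3 = 27.
G_3 = 27. HB_6(27) = 4·6 + 3. Bump = 31. G_4 = 30.

ω·4 + 3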